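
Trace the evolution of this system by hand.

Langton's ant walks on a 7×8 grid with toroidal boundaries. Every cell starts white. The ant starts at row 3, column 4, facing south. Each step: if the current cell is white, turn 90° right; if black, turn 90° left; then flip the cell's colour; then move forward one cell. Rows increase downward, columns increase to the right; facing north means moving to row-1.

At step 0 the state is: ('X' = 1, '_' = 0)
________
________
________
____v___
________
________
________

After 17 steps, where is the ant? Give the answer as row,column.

3,5

gen 0: ________
________
________
____v___
________
________
________
gen 1: ________
________
________
___<X___
________
________
________
gen 2: ________
________
___^____
___XX___
________
________
________
gen 3: ________
________
___X>___
___XX___
________
________
________
gen 4: ________
________
___XX___
___Xv___
________
________
________
gen 5: ________
________
___XX___
___X_>__
________
________
________
gen 6: ________
________
___XX___
___X_X__
_____v__
________
________
gen 7: ________
________
___XX___
___X_X__
____<X__
________
________
gen 8: ________
________
___XX___
___X^X__
____XX__
________
________
gen 9: ________
________
___XX___
___XX>__
____XX__
________
________
gen 10: ________
________
___XX^__
___XX___
____XX__
________
________
gen 11: ________
________
___XXX>_
___XX___
____XX__
________
________
gen 12: ________
________
___XXXX_
___XX_v_
____XX__
________
________
gen 13: ________
________
___XXXX_
___XX<X_
____XX__
________
________
gen 14: ________
________
___XX^X_
___XXXX_
____XX__
________
________
gen 15: ________
________
___X<_X_
___XXXX_
____XX__
________
________
gen 16: ________
________
___X__X_
___XvXX_
____XX__
________
________
gen 17: ________
________
___X__X_
___X_>X_
____XX__
________
________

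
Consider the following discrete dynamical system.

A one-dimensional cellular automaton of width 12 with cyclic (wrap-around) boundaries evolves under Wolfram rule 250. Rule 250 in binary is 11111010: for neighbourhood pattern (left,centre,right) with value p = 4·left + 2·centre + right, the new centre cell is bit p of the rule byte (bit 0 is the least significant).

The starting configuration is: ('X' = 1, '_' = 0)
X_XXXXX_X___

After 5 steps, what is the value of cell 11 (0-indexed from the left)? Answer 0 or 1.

t=0: X_XXXXX_X___
t=1: _XXXXXXX_X_X
t=2: XXXXXXXXX_X_
t=3: XXXXXXXXXX_X
t=4: XXXXXXXXXXXX
t=5: XXXXXXXXXXXX

1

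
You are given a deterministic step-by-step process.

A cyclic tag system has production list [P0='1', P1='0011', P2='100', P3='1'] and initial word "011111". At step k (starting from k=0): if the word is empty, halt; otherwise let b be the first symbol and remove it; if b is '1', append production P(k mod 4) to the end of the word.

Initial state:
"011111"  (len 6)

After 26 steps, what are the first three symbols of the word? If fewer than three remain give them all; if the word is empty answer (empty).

000

gen 0: "011111"  (len 6)
gen 1: "11111"  (len 5)
gen 2: "11110011"  (len 8)
gen 3: "1110011100"  (len 10)
gen 4: "1100111001"  (len 10)
gen 5: "1001110011"  (len 10)
gen 6: "0011100110011"  (len 13)
gen 7: "011100110011"  (len 12)
gen 8: "11100110011"  (len 11)
gen 9: "11001100111"  (len 11)
gen 10: "10011001110011"  (len 14)
gen 11: "0011001110011100"  (len 16)
gen 12: "011001110011100"  (len 15)
gen 13: "11001110011100"  (len 14)
gen 14: "10011100111000011"  (len 17)
gen 15: "0011100111000011100"  (len 19)
gen 16: "011100111000011100"  (len 18)
gen 17: "11100111000011100"  (len 17)
gen 18: "11001110000111000011"  (len 20)
gen 19: "1001110000111000011100"  (len 22)
gen 20: "0011100001110000111001"  (len 22)
gen 21: "011100001110000111001"  (len 21)
gen 22: "11100001110000111001"  (len 20)
gen 23: "1100001110000111001100"  (len 22)
gen 24: "1000011100001110011001"  (len 22)
gen 25: "0000111000011100110011"  (len 22)
gen 26: "000111000011100110011"  (len 21)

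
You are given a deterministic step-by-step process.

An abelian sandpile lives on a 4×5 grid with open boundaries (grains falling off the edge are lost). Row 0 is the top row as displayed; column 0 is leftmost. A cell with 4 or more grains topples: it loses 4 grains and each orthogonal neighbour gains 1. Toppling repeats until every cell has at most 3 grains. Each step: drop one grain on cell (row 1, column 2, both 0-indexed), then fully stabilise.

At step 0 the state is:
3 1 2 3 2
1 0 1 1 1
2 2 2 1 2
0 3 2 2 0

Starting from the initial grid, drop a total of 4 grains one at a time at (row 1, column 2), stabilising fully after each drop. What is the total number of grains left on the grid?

gen 0: 3 1 2 3 2
1 0 1 1 1
2 2 2 1 2
0 3 2 2 0
gen 1: 3 1 2 3 2
1 0 2 1 1
2 2 2 1 2
0 3 2 2 0
gen 2: 3 1 2 3 2
1 0 3 1 1
2 2 2 1 2
0 3 2 2 0
gen 3: 3 1 3 3 2
1 1 0 2 1
2 2 3 1 2
0 3 2 2 0
gen 4: 3 1 3 3 2
1 1 1 2 1
2 2 3 1 2
0 3 2 2 0

35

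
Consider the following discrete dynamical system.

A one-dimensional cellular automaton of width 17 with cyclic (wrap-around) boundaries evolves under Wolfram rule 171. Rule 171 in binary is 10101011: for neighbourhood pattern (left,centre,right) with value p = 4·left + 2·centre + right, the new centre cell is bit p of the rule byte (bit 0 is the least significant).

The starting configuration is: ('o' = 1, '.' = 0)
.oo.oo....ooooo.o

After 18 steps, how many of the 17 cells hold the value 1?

gen 0: .oo.oo....ooooo.o
gen 1: oo.oo..ooooooo.o.
gen 2: o.oo..ooooooo.o.o
gen 3: .oo..ooooooo.o.oo
gen 4: oo..ooooooo.o.oo.
gen 5: o..ooooooo.o.oo.o
gen 6: ..ooooooo.o.oo.oo
gen 7: .ooooooo.o.oo.oo.
gen 8: ooooooo.o.oo.oo..
gen 9: oooooo.o.oo.oo..o
gen 10: ooooo.o.oo.oo..oo
gen 11: oooo.o.oo.oo..ooo
gen 12: ooo.o.oo.oo..oooo
gen 13: oo.o.oo.oo..ooooo
gen 14: o.o.oo.oo..oooooo
gen 15: .o.oo.oo..ooooooo
gen 16: o.oo.oo..ooooooo.
gen 17: .oo.oo..ooooooo.o
gen 18: oo.oo..ooooooo.o.

12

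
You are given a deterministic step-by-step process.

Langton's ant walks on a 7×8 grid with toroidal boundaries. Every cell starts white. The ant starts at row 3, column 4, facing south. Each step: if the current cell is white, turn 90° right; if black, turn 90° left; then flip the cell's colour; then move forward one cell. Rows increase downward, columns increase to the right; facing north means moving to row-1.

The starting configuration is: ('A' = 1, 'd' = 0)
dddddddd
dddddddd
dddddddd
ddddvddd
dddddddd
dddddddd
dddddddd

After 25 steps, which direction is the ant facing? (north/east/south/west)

west

k=0  dddddddd
dddddddd
dddddddd
ddddvddd
dddddddd
dddddddd
dddddddd
k=1  dddddddd
dddddddd
dddddddd
ddd<Addd
dddddddd
dddddddd
dddddddd
k=2  dddddddd
dddddddd
ddd^dddd
dddAAddd
dddddddd
dddddddd
dddddddd
k=3  dddddddd
dddddddd
dddA>ddd
dddAAddd
dddddddd
dddddddd
dddddddd
k=4  dddddddd
dddddddd
dddAAddd
dddAvddd
dddddddd
dddddddd
dddddddd
k=5  dddddddd
dddddddd
dddAAddd
dddAd>dd
dddddddd
dddddddd
dddddddd
k=6  dddddddd
dddddddd
dddAAddd
dddAdAdd
dddddvdd
dddddddd
dddddddd
k=7  dddddddd
dddddddd
dddAAddd
dddAdAdd
dddd<Add
dddddddd
dddddddd
k=8  dddddddd
dddddddd
dddAAddd
dddA^Add
ddddAAdd
dddddddd
dddddddd
k=9  dddddddd
dddddddd
dddAAddd
dddAA>dd
ddddAAdd
dddddddd
dddddddd
k=10  dddddddd
dddddddd
dddAA^dd
dddAAddd
ddddAAdd
dddddddd
dddddddd
k=11  dddddddd
dddddddd
dddAAA>d
dddAAddd
ddddAAdd
dddddddd
dddddddd
k=12  dddddddd
dddddddd
dddAAAAd
dddAAdvd
ddddAAdd
dddddddd
dddddddd
k=13  dddddddd
dddddddd
dddAAAAd
dddAA<Ad
ddddAAdd
dddddddd
dddddddd
k=14  dddddddd
dddddddd
dddAA^Ad
dddAAAAd
ddddAAdd
dddddddd
dddddddd
k=15  dddddddd
dddddddd
dddA<dAd
dddAAAAd
ddddAAdd
dddddddd
dddddddd
k=16  dddddddd
dddddddd
dddAddAd
dddAvAAd
ddddAAdd
dddddddd
dddddddd
k=17  dddddddd
dddddddd
dddAddAd
dddAd>Ad
ddddAAdd
dddddddd
dddddddd
k=18  dddddddd
dddddddd
dddAd^Ad
dddAddAd
ddddAAdd
dddddddd
dddddddd
k=19  dddddddd
dddddddd
dddAdA>d
dddAddAd
ddddAAdd
dddddddd
dddddddd
k=20  dddddddd
dddddd^d
dddAdAdd
dddAddAd
ddddAAdd
dddddddd
dddddddd
k=21  dddddddd
ddddddA>
dddAdAdd
dddAddAd
ddddAAdd
dddddddd
dddddddd
k=22  dddddddd
ddddddAA
dddAdAdv
dddAddAd
ddddAAdd
dddddddd
dddddddd
k=23  dddddddd
ddddddAA
dddAdA<A
dddAddAd
ddddAAdd
dddddddd
dddddddd
k=24  dddddddd
dddddd^A
dddAdAAA
dddAddAd
ddddAAdd
dddddddd
dddddddd
k=25  dddddddd
ddddd<dA
dddAdAAA
dddAddAd
ddddAAdd
dddddddd
dddddddd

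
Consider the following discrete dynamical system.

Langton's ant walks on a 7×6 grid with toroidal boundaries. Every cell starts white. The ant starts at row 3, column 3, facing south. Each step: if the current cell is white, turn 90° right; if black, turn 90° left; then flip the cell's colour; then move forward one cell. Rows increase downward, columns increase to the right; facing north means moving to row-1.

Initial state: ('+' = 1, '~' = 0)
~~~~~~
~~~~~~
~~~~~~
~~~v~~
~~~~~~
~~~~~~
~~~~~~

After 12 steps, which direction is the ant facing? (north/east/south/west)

k=0  ~~~~~~
~~~~~~
~~~~~~
~~~v~~
~~~~~~
~~~~~~
~~~~~~
k=1  ~~~~~~
~~~~~~
~~~~~~
~~<+~~
~~~~~~
~~~~~~
~~~~~~
k=2  ~~~~~~
~~~~~~
~~^~~~
~~++~~
~~~~~~
~~~~~~
~~~~~~
k=3  ~~~~~~
~~~~~~
~~+>~~
~~++~~
~~~~~~
~~~~~~
~~~~~~
k=4  ~~~~~~
~~~~~~
~~++~~
~~+v~~
~~~~~~
~~~~~~
~~~~~~
k=5  ~~~~~~
~~~~~~
~~++~~
~~+~>~
~~~~~~
~~~~~~
~~~~~~
k=6  ~~~~~~
~~~~~~
~~++~~
~~+~+~
~~~~v~
~~~~~~
~~~~~~
k=7  ~~~~~~
~~~~~~
~~++~~
~~+~+~
~~~<+~
~~~~~~
~~~~~~
k=8  ~~~~~~
~~~~~~
~~++~~
~~+^+~
~~~++~
~~~~~~
~~~~~~
k=9  ~~~~~~
~~~~~~
~~++~~
~~++>~
~~~++~
~~~~~~
~~~~~~
k=10  ~~~~~~
~~~~~~
~~++^~
~~++~~
~~~++~
~~~~~~
~~~~~~
k=11  ~~~~~~
~~~~~~
~~+++>
~~++~~
~~~++~
~~~~~~
~~~~~~
k=12  ~~~~~~
~~~~~~
~~++++
~~++~v
~~~++~
~~~~~~
~~~~~~

south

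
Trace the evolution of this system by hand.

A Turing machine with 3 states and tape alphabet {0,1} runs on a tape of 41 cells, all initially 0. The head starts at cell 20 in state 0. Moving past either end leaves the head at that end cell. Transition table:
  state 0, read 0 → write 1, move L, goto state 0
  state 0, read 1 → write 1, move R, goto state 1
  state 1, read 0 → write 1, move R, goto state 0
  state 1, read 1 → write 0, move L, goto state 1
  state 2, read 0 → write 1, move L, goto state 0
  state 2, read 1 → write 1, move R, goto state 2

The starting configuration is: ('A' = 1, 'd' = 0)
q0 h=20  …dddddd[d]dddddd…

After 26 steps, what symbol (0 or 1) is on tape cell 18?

1

step 0: q0 h=20  …dddddd[d]dddddd…
step 1: q0 h=19  …dddddd[d]Addddd…
step 2: q0 h=18  …dddddd[d]AAdddd…
step 3: q0 h=17  …dddddd[d]AAAddd…
step 4: q0 h=16  …dddddd[d]AAAAdd…
step 5: q0 h=15  …dddddd[d]AAAAAd…
step 6: q0 h=14  …dddddd[d]AAAAAA…
step 7: q0 h=13  …dddddd[d]AAAAAA…
step 8: q0 h=12  …dddddd[d]AAAAAA…
step 9: q0 h=11  …dddddd[d]AAAAAA…
step 10: q0 h=10  …dddddd[d]AAAAAA…
step 11: q0 h= 9  …dddddd[d]AAAAAA…
step 12: q0 h= 8  …dddddd[d]AAAAAA…
step 13: q0 h= 7  …dddddd[d]AAAAAA…
step 14: q0 h= 6  |dddddd[d]AAAAAA…
step 15: q0 h= 5  |ddddd[d]AAAAAA…
step 16: q0 h= 4  |dddd[d]AAAAAA…
step 17: q0 h= 3  |ddd[d]AAAAAA…
step 18: q0 h= 2  |dd[d]AAAAAA…
step 19: q0 h= 1  |d[d]AAAAAA…
step 20: q0 h= 0  |[d]AAAAAA…
step 21: q0 h= 0  |[A]AAAAAA…
step 22: q1 h= 1  |A[A]AAAAAA…
step 23: q1 h= 0  |[A]dAAAAA…
step 24: q1 h= 0  |[d]dAAAAA…
step 25: q0 h= 1  |A[d]AAAAAA…
step 26: q0 h= 0  |[A]AAAAAA…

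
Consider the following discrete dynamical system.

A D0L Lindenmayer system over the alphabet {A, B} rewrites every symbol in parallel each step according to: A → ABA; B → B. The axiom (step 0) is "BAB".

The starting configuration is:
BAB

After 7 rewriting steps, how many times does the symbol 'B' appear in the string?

129

step 0: BAB
step 1: BABAB
step 2: BABABABAB
step 3: BABABABABABABABAB
step 4: BABABABABABABABABABABABABABABABAB
step 5: BABABABABABABABABABABABABABABABABABABABABABABABABABABABABABABABAB
step 6: BABABABABABABABABABABABABABABABABABABABABABABABABABABABABA…ABABABABABABABABABABABABABABABABABABABABABABABABABABABABAB  (len 129)
step 7: BABABABABABABABABABABABABABABABABABABABABABABABABABABABABA…ABABABABABABABABABABABABABABABABABABABABABABABABABABABABAB  (len 257)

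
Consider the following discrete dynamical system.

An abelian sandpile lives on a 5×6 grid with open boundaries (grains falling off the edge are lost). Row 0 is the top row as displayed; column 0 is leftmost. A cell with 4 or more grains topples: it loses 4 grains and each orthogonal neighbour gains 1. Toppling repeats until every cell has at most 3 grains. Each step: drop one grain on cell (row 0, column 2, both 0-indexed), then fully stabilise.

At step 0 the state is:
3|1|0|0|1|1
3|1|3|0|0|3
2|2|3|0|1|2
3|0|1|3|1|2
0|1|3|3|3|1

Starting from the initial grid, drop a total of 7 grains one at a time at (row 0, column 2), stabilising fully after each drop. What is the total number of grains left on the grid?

0) 3|1|0|0|1|1
3|1|3|0|0|3
2|2|3|0|1|2
3|0|1|3|1|2
0|1|3|3|3|1
1) 3|1|1|0|1|1
3|1|3|0|0|3
2|2|3|0|1|2
3|0|1|3|1|2
0|1|3|3|3|1
2) 3|1|2|0|1|1
3|1|3|0|0|3
2|2|3|0|1|2
3|0|1|3|1|2
0|1|3|3|3|1
3) 3|1|3|0|1|1
3|1|3|0|0|3
2|2|3|0|1|2
3|0|1|3|1|2
0|1|3|3|3|1
4) 3|2|1|1|1|1
3|2|1|1|0|3
2|3|0|1|1|2
3|0|2|3|1|2
0|1|3|3|3|1
5) 3|2|2|1|1|1
3|2|1|1|0|3
2|3|0|1|1|2
3|0|2|3|1|2
0|1|3|3|3|1
6) 3|2|3|1|1|1
3|2|1|1|0|3
2|3|0|1|1|2
3|0|2|3|1|2
0|1|3|3|3|1
7) 3|3|0|2|1|1
3|2|2|1|0|3
2|3|0|1|1|2
3|0|2|3|1|2
0|1|3|3|3|1

52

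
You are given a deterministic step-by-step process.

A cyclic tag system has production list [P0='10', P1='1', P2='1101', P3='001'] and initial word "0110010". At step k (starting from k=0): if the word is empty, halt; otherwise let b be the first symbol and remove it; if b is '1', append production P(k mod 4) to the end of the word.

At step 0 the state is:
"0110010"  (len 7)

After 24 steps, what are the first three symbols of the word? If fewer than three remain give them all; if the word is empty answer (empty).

001

k=0  "0110010"  (len 7)
k=1  "110010"  (len 6)
k=2  "100101"  (len 6)
k=3  "001011101"  (len 9)
k=4  "01011101"  (len 8)
k=5  "1011101"  (len 7)
k=6  "0111011"  (len 7)
k=7  "111011"  (len 6)
k=8  "11011001"  (len 8)
k=9  "101100110"  (len 9)
k=10  "011001101"  (len 9)
k=11  "11001101"  (len 8)
k=12  "1001101001"  (len 10)
k=13  "00110100110"  (len 11)
k=14  "0110100110"  (len 10)
k=15  "110100110"  (len 9)
k=16  "10100110001"  (len 11)
k=17  "010011000110"  (len 12)
k=18  "10011000110"  (len 11)
k=19  "00110001101101"  (len 14)
k=20  "0110001101101"  (len 13)
k=21  "110001101101"  (len 12)
k=22  "100011011011"  (len 12)
k=23  "000110110111101"  (len 15)
k=24  "00110110111101"  (len 14)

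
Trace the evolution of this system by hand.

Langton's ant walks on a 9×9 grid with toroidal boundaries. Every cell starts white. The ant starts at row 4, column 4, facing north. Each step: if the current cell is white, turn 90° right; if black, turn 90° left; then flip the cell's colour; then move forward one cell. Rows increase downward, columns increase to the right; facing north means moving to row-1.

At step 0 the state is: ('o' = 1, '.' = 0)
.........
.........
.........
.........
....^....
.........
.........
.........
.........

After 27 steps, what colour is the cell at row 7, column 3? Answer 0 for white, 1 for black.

1

0) .........
.........
.........
.........
....^....
.........
.........
.........
.........
1) .........
.........
.........
.........
....o>...
.........
.........
.........
.........
2) .........
.........
.........
.........
....oo...
.....v...
.........
.........
.........
3) .........
.........
.........
.........
....oo...
....<o...
.........
.........
.........
4) .........
.........
.........
.........
....^o...
....oo...
.........
.........
.........
5) .........
.........
.........
.........
...<.o...
....oo...
.........
.........
.........
6) .........
.........
.........
...^.....
...o.o...
....oo...
.........
.........
.........
7) .........
.........
.........
...o>....
...o.o...
....oo...
.........
.........
.........
8) .........
.........
.........
...oo....
...ovo...
....oo...
.........
.........
.........
9) .........
.........
.........
...oo....
...<oo...
....oo...
.........
.........
.........
10) .........
.........
.........
...oo....
....oo...
...voo...
.........
.........
.........
11) .........
.........
.........
...oo....
....oo...
..<ooo...
.........
.........
.........
12) .........
.........
.........
...oo....
..^.oo...
..oooo...
.........
.........
.........
13) .........
.........
.........
...oo....
..o>oo...
..oooo...
.........
.........
.........
14) .........
.........
.........
...oo....
..oooo...
..ovoo...
.........
.........
.........
15) .........
.........
.........
...oo....
..oooo...
..o.>o...
.........
.........
.........
16) .........
.........
.........
...oo....
..oo^o...
..o..o...
.........
.........
.........
17) .........
.........
.........
...oo....
..o<.o...
..o..o...
.........
.........
.........
18) .........
.........
.........
...oo....
..o..o...
..ov.o...
.........
.........
.........
19) .........
.........
.........
...oo....
..o..o...
..<o.o...
.........
.........
.........
20) .........
.........
.........
...oo....
..o..o...
...o.o...
..v......
.........
.........
21) .........
.........
.........
...oo....
..o..o...
...o.o...
.<o......
.........
.........
22) .........
.........
.........
...oo....
..o..o...
.^.o.o...
.oo......
.........
.........
23) .........
.........
.........
...oo....
..o..o...
.o>o.o...
.oo......
.........
.........
24) .........
.........
.........
...oo....
..o..o...
.ooo.o...
.ov......
.........
.........
25) .........
.........
.........
...oo....
..o..o...
.ooo.o...
.o.>.....
.........
.........
26) .........
.........
.........
...oo....
..o..o...
.ooo.o...
.o.o.....
...v.....
.........
27) .........
.........
.........
...oo....
..o..o...
.ooo.o...
.o.o.....
..<o.....
.........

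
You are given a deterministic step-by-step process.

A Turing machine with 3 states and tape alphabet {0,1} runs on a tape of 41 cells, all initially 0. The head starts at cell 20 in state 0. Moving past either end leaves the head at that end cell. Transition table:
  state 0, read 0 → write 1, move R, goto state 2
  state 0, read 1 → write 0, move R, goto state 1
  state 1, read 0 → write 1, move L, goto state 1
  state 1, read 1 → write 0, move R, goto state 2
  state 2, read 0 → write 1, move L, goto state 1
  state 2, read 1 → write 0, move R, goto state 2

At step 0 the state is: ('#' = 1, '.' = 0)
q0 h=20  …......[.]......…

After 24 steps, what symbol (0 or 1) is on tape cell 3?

k=0  q0 h=20  …......[.]......…
k=1  q2 h=21  ….....#[.]......…
k=2  q1 h=20  …......[#]#.....…
k=3  q2 h=21  …......[#]......…
k=4  q2 h=22  …......[.]......…
k=5  q1 h=21  …......[.]#.....…
k=6  q1 h=20  …......[.]##....…
k=7  q1 h=19  …......[.]###...…
k=8  q1 h=18  …......[.]####..…
k=9  q1 h=17  …......[.]#####.…
k=10  q1 h=16  …......[.]######…
k=11  q1 h=15  …......[.]######…
k=12  q1 h=14  …......[.]######…
k=13  q1 h=13  …......[.]######…
k=14  q1 h=12  …......[.]######…
k=15  q1 h=11  …......[.]######…
k=16  q1 h=10  …......[.]######…
k=17  q1 h= 9  …......[.]######…
k=18  q1 h= 8  …......[.]######…
k=19  q1 h= 7  …......[.]######…
k=20  q1 h= 6  |......[.]######…
k=21  q1 h= 5  |.....[.]######…
k=22  q1 h= 4  |....[.]######…
k=23  q1 h= 3  |...[.]######…
k=24  q1 h= 2  |..[.]######…

1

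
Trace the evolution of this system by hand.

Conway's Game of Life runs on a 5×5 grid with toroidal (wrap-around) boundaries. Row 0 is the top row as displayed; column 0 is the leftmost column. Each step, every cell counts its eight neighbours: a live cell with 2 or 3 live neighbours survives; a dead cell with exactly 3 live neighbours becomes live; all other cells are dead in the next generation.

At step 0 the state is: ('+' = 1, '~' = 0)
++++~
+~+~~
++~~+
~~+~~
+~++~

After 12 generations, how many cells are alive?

3

step 0: ++++~
+~+~~
++~~+
~~+~~
+~++~
step 1: +~~~~
~~~~~
+~+++
~~+~~
+~~~~
step 2: ~~~~~
++~+~
~++++
+~+~~
~+~~~
step 3: +++~~
++~+~
~~~~~
+~~~+
~+~~~
step 4: ~~~~+
+~~~+
~+~~~
+~~~~
~~+~+
step 5: ~~~~+
+~~~+
~+~~+
++~~~
+~~++
step 6: ~~~~~
~~~++
~+~~+
~+++~
~+~+~
step 7: ~~+++
+~~++
~+~~+
~+~++
~+~+~
step 8: ~+~~~
~+~~~
~+~~~
~+~++
~+~~~
step 9: +++~~
+++~~
~+~~~
~+~~~
~+~~~
step 10: ~~~~~
~~~~~
~~~~~
+++~~
~~~~~
step 11: ~~~~~
~~~~~
~+~~~
~+~~~
~+~~~
step 12: ~~~~~
~~~~~
~~~~~
+++~~
~~~~~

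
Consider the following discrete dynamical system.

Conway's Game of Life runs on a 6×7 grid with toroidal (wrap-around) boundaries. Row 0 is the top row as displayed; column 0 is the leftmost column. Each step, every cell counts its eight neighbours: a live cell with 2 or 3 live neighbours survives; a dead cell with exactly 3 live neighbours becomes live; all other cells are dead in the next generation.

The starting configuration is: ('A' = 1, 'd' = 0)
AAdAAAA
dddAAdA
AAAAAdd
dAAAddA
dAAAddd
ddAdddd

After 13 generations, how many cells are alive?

12

gen 0: AAdAAAA
dddAAdA
AAAAAdd
dAAAddA
dAAAddd
ddAdddd
gen 1: AAddddA
ddddddd
ddddddA
ddddddd
Adddddd
dddddAA
gen 2: AddddAA
ddddddA
ddddddd
ddddddd
ddddddA
dAdddAd
gen 3: AddddAd
AddddAA
ddddddd
ddddddd
ddddddd
dddddAd
gen 4: AdddAAd
AddddAd
ddddddA
ddddddd
ddddddd
ddddddA
gen 5: AdddAAd
AdddAAd
ddddddA
ddddddd
ddddddd
dddddAA
gen 6: Adddddd
AdddAdd
dddddAA
ddddddd
ddddddd
ddddAAA
gen 7: AdddAdd
AddddAd
dddddAA
ddddddd
dddddAd
dddddAA
gen 8: AdddAdd
AdddAAd
dddddAA
dddddAA
dddddAA
ddddAAA
gen 9: AddAddd
AdddAdd
Adddddd
AdddAdd
Adddddd
AdddAdd
gen 10: AAdAAdA
AAddddA
AAddddA
AAddddA
AAddddA
AAddddA
gen 11: ddddddd
ddddddd
ddAddAd
ddAddAd
ddAddAd
ddddddd
gen 12: ddddddd
ddddddd
ddddddd
dAAAAAA
ddddddd
ddddddd
gen 13: ddddddd
ddddddd
ddAAAAd
ddAAAAd
ddAAAAd
ddddddd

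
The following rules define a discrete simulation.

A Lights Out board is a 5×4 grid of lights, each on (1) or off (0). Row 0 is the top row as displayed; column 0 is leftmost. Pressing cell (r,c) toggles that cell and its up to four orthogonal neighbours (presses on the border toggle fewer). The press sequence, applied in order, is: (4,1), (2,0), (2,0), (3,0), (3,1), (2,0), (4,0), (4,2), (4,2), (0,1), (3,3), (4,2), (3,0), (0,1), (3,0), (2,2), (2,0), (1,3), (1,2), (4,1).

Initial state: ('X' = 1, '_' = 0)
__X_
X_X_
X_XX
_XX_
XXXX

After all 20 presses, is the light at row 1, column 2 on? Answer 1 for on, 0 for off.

0

[0] __X_
X_X_
X_XX
_XX_
XXXX
[1] __X_
X_X_
X_XX
__X_
___X
[2] __X_
__X_
_XXX
X_X_
___X
[3] __X_
X_X_
X_XX
__X_
___X
[4] __X_
X_X_
__XX
XXX_
X__X
[5] __X_
X_X_
_XXX
____
XX_X
[6] __X_
__X_
X_XX
X___
XX_X
[7] __X_
__X_
X_XX
____
___X
[8] __X_
__X_
X_XX
__X_
_XX_
[9] __X_
__X_
X_XX
____
___X
[10] XX__
_XX_
X_XX
____
___X
[11] XX__
_XX_
X_X_
__XX
____
[12] XX__
_XX_
X_X_
___X
_XXX
[13] XX__
_XX_
__X_
XX_X
XXXX
[14] __X_
__X_
__X_
XX_X
XXXX
[15] __X_
__X_
X_X_
___X
_XXX
[16] __X_
____
XX_X
__XX
_XXX
[17] __X_
X___
___X
X_XX
_XXX
[18] __XX
X_XX
____
X_XX
_XXX
[19] ___X
XX__
__X_
X_XX
_XXX
[20] ___X
XX__
__X_
XXXX
X__X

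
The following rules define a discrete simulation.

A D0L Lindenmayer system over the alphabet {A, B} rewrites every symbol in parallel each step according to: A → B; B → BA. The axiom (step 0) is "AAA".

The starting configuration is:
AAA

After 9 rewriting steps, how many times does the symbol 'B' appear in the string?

102

0) AAA
1) BBB
2) BABABA
3) BABBABBAB
4) BABBABABBABABBA
5) BABBABABBABBABABBABBABAB
6) BABBABABBABBABABBABABBABBABABBABABBABBA
7) BABBABABBABBABABBABABBABBABABBABBABABBABABBABBABABBABBABABBABAB
8) BABBABABBABBABABBABABBABBABABBABBABABBABABBABBABABBABABBABBABABBABBABABBABABBABBABABBABABBABBABABBABBA
9) BABBABABBABBABABBABABBABBABABBABBABABBABABBABBABABBABABBAB…BABBABBABABBABBABABBABABBABBABABBABBABABBABABBABBABABBABAB  (len 165)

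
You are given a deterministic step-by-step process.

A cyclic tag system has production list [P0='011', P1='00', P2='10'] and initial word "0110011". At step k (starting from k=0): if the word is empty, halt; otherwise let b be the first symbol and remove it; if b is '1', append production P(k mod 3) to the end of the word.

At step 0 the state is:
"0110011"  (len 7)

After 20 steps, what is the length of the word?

13

[0] "0110011"  (len 7)
[1] "110011"  (len 6)
[2] "1001100"  (len 7)
[3] "00110010"  (len 8)
[4] "0110010"  (len 7)
[5] "110010"  (len 6)
[6] "1001010"  (len 7)
[7] "001010011"  (len 9)
[8] "01010011"  (len 8)
[9] "1010011"  (len 7)
[10] "010011011"  (len 9)
[11] "10011011"  (len 8)
[12] "001101110"  (len 9)
[13] "01101110"  (len 8)
[14] "1101110"  (len 7)
[15] "10111010"  (len 8)
[16] "0111010011"  (len 10)
[17] "111010011"  (len 9)
[18] "1101001110"  (len 10)
[19] "101001110011"  (len 12)
[20] "0100111001100"  (len 13)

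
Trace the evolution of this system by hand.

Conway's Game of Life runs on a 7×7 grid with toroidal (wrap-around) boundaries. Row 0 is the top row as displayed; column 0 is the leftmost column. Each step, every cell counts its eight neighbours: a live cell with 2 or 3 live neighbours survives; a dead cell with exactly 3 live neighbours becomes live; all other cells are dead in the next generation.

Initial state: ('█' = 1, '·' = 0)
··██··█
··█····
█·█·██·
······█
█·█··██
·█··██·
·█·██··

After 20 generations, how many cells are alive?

9

t=0: ··██··█
··█····
█·█·██·
······█
█·█··██
·█··██·
·█·██··
t=1: ·█··█··
··█·███
·█·█·██
···██··
██··█··
·█·····
██·····
t=2: ·████·█
·██···█
█·····█
·█·█··█
█████··
··█····
███····
t=3: ·····██
······█
·····██
···████
█···█··
·······
█······
t=4: █····██
█······
█······
█··█···
···██·█
·······
······█
t=5: █····█·
██·····
██····█
█··██·█
···██··
·····█·
█····██
t=6: ·····█·
·······
··█··█·
·████·█
···█··█
·····█·
█···██·
t=7: ····███
·······
·██·██·
██··█·█
█··█··█
·····█·
····██·
t=8: ····█·█
···█··█
·██████
····█··
·█··█··
·····█·
·······
t=9: ·····█·
······█
█·█···█
██·····
····██·
·······
·····█·
t=10: ·····██
█····██
······█
██···█·
·······
····██·
·······
t=11: █····█·
█······
·█·····
█·····█
····███
·······
····█·█
t=12: █····█·
██····█
·█····█
█·····█
█····██
····█·█
·····██
t=13: ·█···█·
·█···█·
·█···█·
·█·····
·······
····█··
█···█··
t=14: ██··███
███·███
███····
·······
·······
·······
····██·
t=15: ··█····
····█··
··██·█·
·█·····
·······
·······
█···█··
t=16: ···█···
··█·█··
··███··
··█····
·······
·······
·······
t=17: ···█···
··█·█··
·██·█··
··█····
·······
·······
·······
t=18: ···█···
·██·█··
·██····
·███···
·······
·······
·······
t=19: ··██···
·█·····
█······
·█·█···
··█····
·······
·······
t=20: ··█····
·██····
███····
·██····
··█····
·······
·······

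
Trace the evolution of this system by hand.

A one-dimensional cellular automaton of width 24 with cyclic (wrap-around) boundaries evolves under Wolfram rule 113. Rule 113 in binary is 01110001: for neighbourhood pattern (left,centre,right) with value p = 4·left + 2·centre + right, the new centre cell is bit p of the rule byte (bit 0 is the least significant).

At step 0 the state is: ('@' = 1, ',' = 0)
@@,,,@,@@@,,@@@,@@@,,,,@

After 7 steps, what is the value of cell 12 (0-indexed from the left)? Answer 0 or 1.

1

step 0: @@,,,@,@@@,,@@@,@@@,,,,@
step 1: ,@@@,,@,,@@,,,@@,,@@@@,,
step 2: ,,,@@,,@,,@@@,,@@,,,,@@@
step 3: @@,,@@,,@,,,@@,,@@@@,,,@
step 4: ,@@,,@@,,@@,,@@,,,,@@@,,
step 5: ,,@@,,@@,,@@,,@@@@,,,@@@
step 6: @,,@@,,@@,,@@,,,,@@@,,,@
step 7: @@,,@@,,@@,,@@@@,,,@@@,,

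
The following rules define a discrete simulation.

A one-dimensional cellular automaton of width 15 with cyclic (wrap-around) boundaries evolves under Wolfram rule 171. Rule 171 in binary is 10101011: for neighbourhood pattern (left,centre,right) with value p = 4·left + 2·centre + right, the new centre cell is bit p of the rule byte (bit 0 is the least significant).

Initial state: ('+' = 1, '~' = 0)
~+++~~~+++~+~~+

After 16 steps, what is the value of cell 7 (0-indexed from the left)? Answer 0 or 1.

0) ~+++~~~+++~+~~+
1) +++~~++++~+~~+~
2) ++~~++++~+~~+~+
3) +~~++++~+~~+~++
4) ~~++++~+~~+~+++
5) ~++++~+~~+~+++~
6) ++++~+~~+~+++~~
7) +++~+~~+~+++~~+
8) ++~+~~+~+++~~++
9) +~+~~+~+++~~+++
10) ~+~~+~+++~~++++
11) +~~+~+++~~++++~
12) ~~+~+++~~++++~+
13) ~+~+++~~++++~+~
14) +~+++~~++++~+~~
15) ~+++~~++++~+~~+
16) +++~~++++~+~~+~

1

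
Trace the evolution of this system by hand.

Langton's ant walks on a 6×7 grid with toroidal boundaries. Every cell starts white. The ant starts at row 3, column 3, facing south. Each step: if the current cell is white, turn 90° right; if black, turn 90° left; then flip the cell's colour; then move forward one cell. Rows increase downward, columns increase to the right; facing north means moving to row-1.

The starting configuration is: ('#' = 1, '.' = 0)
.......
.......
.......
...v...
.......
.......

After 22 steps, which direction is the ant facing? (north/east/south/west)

step 0: .......
.......
.......
...v...
.......
.......
step 1: .......
.......
.......
..<#...
.......
.......
step 2: .......
.......
..^....
..##...
.......
.......
step 3: .......
.......
..#>...
..##...
.......
.......
step 4: .......
.......
..##...
..#v...
.......
.......
step 5: .......
.......
..##...
..#.>..
.......
.......
step 6: .......
.......
..##...
..#.#..
....v..
.......
step 7: .......
.......
..##...
..#.#..
...<#..
.......
step 8: .......
.......
..##...
..#^#..
...##..
.......
step 9: .......
.......
..##...
..##>..
...##..
.......
step 10: .......
.......
..##^..
..##...
...##..
.......
step 11: .......
.......
..###>.
..##...
...##..
.......
step 12: .......
.......
..####.
..##.v.
...##..
.......
step 13: .......
.......
..####.
..##<#.
...##..
.......
step 14: .......
.......
..##^#.
..####.
...##..
.......
step 15: .......
.......
..#<.#.
..####.
...##..
.......
step 16: .......
.......
..#..#.
..#v##.
...##..
.......
step 17: .......
.......
..#..#.
..#.>#.
...##..
.......
step 18: .......
.......
..#.^#.
..#..#.
...##..
.......
step 19: .......
.......
..#.#>.
..#..#.
...##..
.......
step 20: .......
.....^.
..#.#..
..#..#.
...##..
.......
step 21: .......
.....#>
..#.#..
..#..#.
...##..
.......
step 22: .......
.....##
..#.#.v
..#..#.
...##..
.......

south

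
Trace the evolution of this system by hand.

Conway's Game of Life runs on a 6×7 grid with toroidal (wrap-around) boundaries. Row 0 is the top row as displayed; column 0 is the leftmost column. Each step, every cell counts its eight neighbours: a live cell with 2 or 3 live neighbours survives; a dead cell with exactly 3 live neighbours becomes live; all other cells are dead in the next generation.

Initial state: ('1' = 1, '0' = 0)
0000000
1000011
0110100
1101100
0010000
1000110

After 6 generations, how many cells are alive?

0) 0000000
1000011
0110100
1101100
0010000
1000110
1) 1000100
1100011
0010100
1000100
1010011
0000000
2) 1100010
1101111
0001100
1000100
1100011
1100010
3) 0000000
0101000
0110000
1101100
0000110
0010110
4) 0011100
0100000
0000100
1101110
0110001
0001110
5) 0010010
0010100
1111110
1101111
0100001
0100010
6) 0111110
0000001
0000000
0000000
0100000
1110011

12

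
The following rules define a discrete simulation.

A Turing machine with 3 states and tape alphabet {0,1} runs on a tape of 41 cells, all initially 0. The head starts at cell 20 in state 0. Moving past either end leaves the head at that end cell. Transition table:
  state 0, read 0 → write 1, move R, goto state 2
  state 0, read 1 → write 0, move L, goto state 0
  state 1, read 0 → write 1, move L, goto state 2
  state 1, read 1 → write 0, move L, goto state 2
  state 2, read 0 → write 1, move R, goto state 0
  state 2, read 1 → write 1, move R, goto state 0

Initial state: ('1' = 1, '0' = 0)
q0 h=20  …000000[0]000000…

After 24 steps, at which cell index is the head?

0) q0 h=20  …000000[0]000000…
1) q2 h=21  …000001[0]000000…
2) q0 h=22  …000011[0]000000…
3) q2 h=23  …000111[0]000000…
4) q0 h=24  …001111[0]000000…
5) q2 h=25  …011111[0]000000…
6) q0 h=26  …111111[0]000000…
7) q2 h=27  …111111[0]000000…
8) q0 h=28  …111111[0]000000…
9) q2 h=29  …111111[0]000000…
10) q0 h=30  …111111[0]000000…
11) q2 h=31  …111111[0]000000…
12) q0 h=32  …111111[0]000000…
13) q2 h=33  …111111[0]000000…
14) q0 h=34  …111111[0]000000|
15) q2 h=35  …111111[0]00000|
16) q0 h=36  …111111[0]0000|
17) q2 h=37  …111111[0]000|
18) q0 h=38  …111111[0]00|
19) q2 h=39  …111111[0]0|
20) q0 h=40  …111111[0]|
21) q2 h=40  …111111[1]|
22) q0 h=40  …111111[1]|
23) q0 h=39  …111111[1]0|
24) q0 h=38  …111111[1]00|

38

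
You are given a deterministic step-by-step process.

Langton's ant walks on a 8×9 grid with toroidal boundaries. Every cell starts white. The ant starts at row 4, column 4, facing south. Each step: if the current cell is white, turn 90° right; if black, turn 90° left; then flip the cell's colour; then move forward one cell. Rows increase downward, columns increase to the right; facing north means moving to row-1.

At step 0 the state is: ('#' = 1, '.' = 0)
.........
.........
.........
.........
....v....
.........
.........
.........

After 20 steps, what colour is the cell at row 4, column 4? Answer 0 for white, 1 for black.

0

t=0: .........
.........
.........
.........
....v....
.........
.........
.........
t=1: .........
.........
.........
.........
...<#....
.........
.........
.........
t=2: .........
.........
.........
...^.....
...##....
.........
.........
.........
t=3: .........
.........
.........
...#>....
...##....
.........
.........
.........
t=4: .........
.........
.........
...##....
...#v....
.........
.........
.........
t=5: .........
.........
.........
...##....
...#.>...
.........
.........
.........
t=6: .........
.........
.........
...##....
...#.#...
.....v...
.........
.........
t=7: .........
.........
.........
...##....
...#.#...
....<#...
.........
.........
t=8: .........
.........
.........
...##....
...#^#...
....##...
.........
.........
t=9: .........
.........
.........
...##....
...##>...
....##...
.........
.........
t=10: .........
.........
.........
...##^...
...##....
....##...
.........
.........
t=11: .........
.........
.........
...###>..
...##....
....##...
.........
.........
t=12: .........
.........
.........
...####..
...##.v..
....##...
.........
.........
t=13: .........
.........
.........
...####..
...##<#..
....##...
.........
.........
t=14: .........
.........
.........
...##^#..
...####..
....##...
.........
.........
t=15: .........
.........
.........
...#<.#..
...####..
....##...
.........
.........
t=16: .........
.........
.........
...#..#..
...#v##..
....##...
.........
.........
t=17: .........
.........
.........
...#..#..
...#.>#..
....##...
.........
.........
t=18: .........
.........
.........
...#.^#..
...#..#..
....##...
.........
.........
t=19: .........
.........
.........
...#.#>..
...#..#..
....##...
.........
.........
t=20: .........
.........
......^..
...#.#...
...#..#..
....##...
.........
.........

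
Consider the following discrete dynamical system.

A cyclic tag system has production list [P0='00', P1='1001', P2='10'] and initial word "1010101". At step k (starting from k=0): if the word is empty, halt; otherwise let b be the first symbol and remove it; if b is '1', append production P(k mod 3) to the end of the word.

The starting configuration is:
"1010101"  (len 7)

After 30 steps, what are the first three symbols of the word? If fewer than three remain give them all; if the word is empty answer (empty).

010

[0] "1010101"  (len 7)
[1] "01010100"  (len 8)
[2] "1010100"  (len 7)
[3] "01010010"  (len 8)
[4] "1010010"  (len 7)
[5] "0100101001"  (len 10)
[6] "100101001"  (len 9)
[7] "0010100100"  (len 10)
[8] "010100100"  (len 9)
[9] "10100100"  (len 8)
[10] "010010000"  (len 9)
[11] "10010000"  (len 8)
[12] "001000010"  (len 9)
[13] "01000010"  (len 8)
[14] "1000010"  (len 7)
[15] "00001010"  (len 8)
[16] "0001010"  (len 7)
[17] "001010"  (len 6)
[18] "01010"  (len 5)
[19] "1010"  (len 4)
[20] "0101001"  (len 7)
[21] "101001"  (len 6)
[22] "0100100"  (len 7)
[23] "100100"  (len 6)
[24] "0010010"  (len 7)
[25] "010010"  (len 6)
[26] "10010"  (len 5)
[27] "001010"  (len 6)
[28] "01010"  (len 5)
[29] "1010"  (len 4)
[30] "01010"  (len 5)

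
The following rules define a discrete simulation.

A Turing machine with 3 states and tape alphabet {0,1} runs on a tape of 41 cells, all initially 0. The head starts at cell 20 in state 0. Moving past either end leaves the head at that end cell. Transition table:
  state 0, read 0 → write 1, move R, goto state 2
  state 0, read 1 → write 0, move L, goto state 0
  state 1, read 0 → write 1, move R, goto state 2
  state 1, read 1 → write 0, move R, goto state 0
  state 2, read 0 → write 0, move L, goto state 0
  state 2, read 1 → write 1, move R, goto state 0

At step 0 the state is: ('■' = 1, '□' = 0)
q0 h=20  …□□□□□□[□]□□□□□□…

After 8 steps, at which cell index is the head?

t=0: q0 h=20  …□□□□□□[□]□□□□□□…
t=1: q2 h=21  …□□□□□■[□]□□□□□□…
t=2: q0 h=20  …□□□□□□[■]□□□□□□…
t=3: q0 h=19  …□□□□□□[□]□□□□□□…
t=4: q2 h=20  …□□□□□■[□]□□□□□□…
t=5: q0 h=19  …□□□□□□[■]□□□□□□…
t=6: q0 h=18  …□□□□□□[□]□□□□□□…
t=7: q2 h=19  …□□□□□■[□]□□□□□□…
t=8: q0 h=18  …□□□□□□[■]□□□□□□…

18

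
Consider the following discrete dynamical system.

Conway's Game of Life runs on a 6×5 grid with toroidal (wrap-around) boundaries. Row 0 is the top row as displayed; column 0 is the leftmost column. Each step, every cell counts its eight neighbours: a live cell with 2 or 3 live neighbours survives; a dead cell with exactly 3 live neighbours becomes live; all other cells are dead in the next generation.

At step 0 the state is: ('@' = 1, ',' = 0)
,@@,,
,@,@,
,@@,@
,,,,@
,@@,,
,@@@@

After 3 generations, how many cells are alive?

step 0: ,@@,,
,@,@,
,@@,@
,,,,@
,@@,,
,@@@@
step 1: ,,,,@
,,,@,
,@@,@
,,,,,
,@,,@
,,,,,
step 2: ,,,,,
@,@@@
,,@@,
,@@@,
,,,,,
@,,,,
step 3: @@,@,
,@@,@
@,,,,
,@,@,
,@@,,
,,,,,

11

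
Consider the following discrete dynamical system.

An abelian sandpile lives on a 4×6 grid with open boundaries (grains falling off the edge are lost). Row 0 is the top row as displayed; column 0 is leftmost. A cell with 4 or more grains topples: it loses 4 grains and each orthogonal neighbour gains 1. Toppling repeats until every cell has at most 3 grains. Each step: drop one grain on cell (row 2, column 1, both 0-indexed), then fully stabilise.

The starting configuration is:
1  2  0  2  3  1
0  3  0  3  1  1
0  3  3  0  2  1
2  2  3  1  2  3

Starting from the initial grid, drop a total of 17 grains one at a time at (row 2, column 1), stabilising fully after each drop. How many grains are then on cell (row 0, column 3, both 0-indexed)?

3

step 0: 1  2  0  2  3  1
0  3  0  3  1  1
0  3  3  0  2  1
2  2  3  1  2  3
step 1: 1  3  0  2  3  1
1  0  2  3  1  1
1  3  1  1  2  1
3  0  1  2  2  3
step 2: 1  3  0  2  3  1
1  1  2  3  1  1
2  0  2  1  2  1
3  1  1  2  2  3
step 3: 1  3  0  2  3  1
1  1  2  3  1  1
2  1  2  1  2  1
3  1  1  2  2  3
step 4: 1  3  0  2  3  1
1  1  2  3  1  1
2  2  2  1  2  1
3  1  1  2  2  3
step 5: 1  3  0  2  3  1
1  1  2  3  1  1
2  3  2  1  2  1
3  1  1  2  2  3
step 6: 1  3  0  2  3  1
1  2  2  3  1  1
3  0  3  1  2  1
3  2  1  2  2  3
step 7: 1  3  0  2  3  1
1  2  2  3  1  1
3  1  3  1  2  1
3  2  1  2  2  3
step 8: 1  3  0  2  3  1
1  2  2  3  1  1
3  2  3  1  2  1
3  2  1  2  2  3
step 9: 1  3  0  2  3  1
1  2  2  3  1  1
3  3  3  1  2  1
3  2  1  2  2  3
step 10: 1  3  0  2  3  1
2  3  3  3  1  1
1  3  0  2  2  1
1  0  3  2  2  3
step 11: 2  0  2  3  3  1
3  2  1  0  2  1
2  1  2  3  2  1
1  1  3  2  2  3
step 12: 2  0  2  3  3  1
3  2  1  0  2  1
2  2  2  3  2  1
1  1  3  2  2  3
step 13: 2  0  2  3  3  1
3  2  1  0  2  1
2  3  2  3  2  1
1  1  3  2  2  3
step 14: 2  0  2  3  3  1
3  3  1  0  2  1
3  0  3  3  2  1
1  2  3  2  2  3
step 15: 2  0  2  3  3  1
3  3  1  0  2  1
3  1  3  3  2  1
1  2  3  2  2  3
step 16: 2  0  2  3  3  1
3  3  1  0  2  1
3  2  3  3  2  1
1  2  3  2  2  3
step 17: 2  0  2  3  3  1
3  3  1  0  2  1
3  3  3  3  2  1
1  2  3  2  2  3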